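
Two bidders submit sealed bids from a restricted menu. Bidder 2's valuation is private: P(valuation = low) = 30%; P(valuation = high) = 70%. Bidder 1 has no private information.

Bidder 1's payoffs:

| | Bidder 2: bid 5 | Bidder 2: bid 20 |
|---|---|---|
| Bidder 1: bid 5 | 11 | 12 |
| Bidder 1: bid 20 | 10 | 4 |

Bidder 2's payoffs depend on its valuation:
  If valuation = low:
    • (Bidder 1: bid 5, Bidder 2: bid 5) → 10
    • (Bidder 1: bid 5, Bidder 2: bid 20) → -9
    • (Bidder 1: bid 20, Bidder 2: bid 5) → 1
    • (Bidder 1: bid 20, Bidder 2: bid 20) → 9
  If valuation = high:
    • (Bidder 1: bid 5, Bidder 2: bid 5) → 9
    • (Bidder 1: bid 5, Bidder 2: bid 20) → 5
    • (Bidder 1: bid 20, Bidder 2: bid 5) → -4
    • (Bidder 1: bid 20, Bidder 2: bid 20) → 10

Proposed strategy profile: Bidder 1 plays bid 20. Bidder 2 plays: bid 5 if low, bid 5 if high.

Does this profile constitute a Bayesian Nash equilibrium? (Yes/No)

No

Bidder 1 plays bid 20: E[bid 20] = 0.3·(10) + 0.7·(10) = 10; E[bid 5] = 11. Not best-responding. ✗
Bidder 2 (valuation low), facing bid 20: bid 5 gives 1, bid 20 gives 9. Proposed bid 5 is not best — profitable deviation exists. ✗
Bidder 2 (valuation high), facing bid 20: bid 5 gives -4, bid 20 gives 10. Proposed bid 5 is not best — profitable deviation exists. ✗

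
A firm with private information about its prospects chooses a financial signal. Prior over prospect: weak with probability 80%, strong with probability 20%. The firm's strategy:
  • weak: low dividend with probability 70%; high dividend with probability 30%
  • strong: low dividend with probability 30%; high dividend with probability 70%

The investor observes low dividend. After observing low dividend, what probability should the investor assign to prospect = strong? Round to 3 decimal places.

P(low dividend) = 0.8·0.7 + 0.2·0.3 = 0.62
P(strong | low dividend) = (0.2·0.3) / 0.62 = 0.06 / 0.62 = 0.0967742

0.097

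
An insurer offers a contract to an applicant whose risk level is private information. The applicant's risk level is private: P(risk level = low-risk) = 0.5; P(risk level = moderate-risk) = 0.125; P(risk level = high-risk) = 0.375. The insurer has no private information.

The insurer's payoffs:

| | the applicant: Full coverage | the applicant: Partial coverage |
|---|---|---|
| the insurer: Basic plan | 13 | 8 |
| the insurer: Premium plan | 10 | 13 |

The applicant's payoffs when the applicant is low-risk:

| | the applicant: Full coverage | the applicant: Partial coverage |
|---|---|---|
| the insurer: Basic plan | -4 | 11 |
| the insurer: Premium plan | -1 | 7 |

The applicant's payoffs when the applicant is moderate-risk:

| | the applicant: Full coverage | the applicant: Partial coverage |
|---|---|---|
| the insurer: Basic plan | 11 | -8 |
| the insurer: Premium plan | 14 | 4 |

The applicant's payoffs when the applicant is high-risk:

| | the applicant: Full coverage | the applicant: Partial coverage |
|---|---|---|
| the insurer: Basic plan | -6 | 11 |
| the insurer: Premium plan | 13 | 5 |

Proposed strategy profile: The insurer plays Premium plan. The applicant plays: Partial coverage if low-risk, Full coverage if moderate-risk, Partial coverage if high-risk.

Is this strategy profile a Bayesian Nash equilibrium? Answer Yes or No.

The insurer plays Premium plan: E[Premium plan] = 0.5·(13) + 0.125·(10) + 0.375·(13) = 12.625; E[Basic plan] = 8.625. Best-responding. ✓
The applicant (risk level low-risk), facing Premium plan: Full coverage gives -1, Partial coverage gives 7. Proposed Partial coverage is best. ✓
The applicant (risk level moderate-risk), facing Premium plan: Full coverage gives 14, Partial coverage gives 4. Proposed Full coverage is best. ✓
The applicant (risk level high-risk), facing Premium plan: Full coverage gives 13, Partial coverage gives 5. Proposed Partial coverage is not best — profitable deviation exists. ✗

No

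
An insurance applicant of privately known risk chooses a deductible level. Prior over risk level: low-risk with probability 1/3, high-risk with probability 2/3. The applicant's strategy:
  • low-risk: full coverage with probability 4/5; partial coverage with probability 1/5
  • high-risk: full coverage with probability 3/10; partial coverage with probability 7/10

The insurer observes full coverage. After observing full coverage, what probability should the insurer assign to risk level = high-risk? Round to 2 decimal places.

P(full coverage) = (1/3)·(4/5) + (2/3)·(3/10) = 7/15
P(high-risk | full coverage) = ((2/3)·(3/10)) / (7/15) = (1/5) / (7/15) = 3/7

0.43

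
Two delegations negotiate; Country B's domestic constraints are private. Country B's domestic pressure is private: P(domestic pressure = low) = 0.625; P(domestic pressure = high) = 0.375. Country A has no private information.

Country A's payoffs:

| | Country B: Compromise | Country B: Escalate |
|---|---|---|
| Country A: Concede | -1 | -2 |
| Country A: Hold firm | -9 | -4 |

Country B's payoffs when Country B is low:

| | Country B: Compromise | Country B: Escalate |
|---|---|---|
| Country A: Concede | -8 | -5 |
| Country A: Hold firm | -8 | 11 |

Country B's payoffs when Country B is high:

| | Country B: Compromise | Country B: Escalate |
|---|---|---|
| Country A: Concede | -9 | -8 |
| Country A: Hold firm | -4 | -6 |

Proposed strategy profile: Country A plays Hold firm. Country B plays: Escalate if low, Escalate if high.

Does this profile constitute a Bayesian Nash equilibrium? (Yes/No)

No

Country A plays Hold firm: E[Hold firm] = 0.625·(-4) + 0.375·(-4) = -4; E[Concede] = -2. Not best-responding. ✗
Country B (domestic pressure low), facing Hold firm: Compromise gives -8, Escalate gives 11. Proposed Escalate is best. ✓
Country B (domestic pressure high), facing Hold firm: Compromise gives -4, Escalate gives -6. Proposed Escalate is not best — profitable deviation exists. ✗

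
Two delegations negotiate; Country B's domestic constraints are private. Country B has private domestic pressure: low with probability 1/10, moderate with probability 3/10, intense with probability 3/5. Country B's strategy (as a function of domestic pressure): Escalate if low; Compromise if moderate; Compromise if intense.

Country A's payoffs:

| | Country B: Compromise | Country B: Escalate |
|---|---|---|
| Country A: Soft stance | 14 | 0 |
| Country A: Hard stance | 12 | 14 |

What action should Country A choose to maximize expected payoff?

Soft stance

Compute Country A's expected payoff for each action, taking the expectation over Country B's type.
E[Soft stance] = 1/10·(0) + 3/10·(14) + 3/5·(14) = 63/5
E[Hard stance] = 1/10·(14) + 3/10·(12) + 3/5·(12) = 61/5
Best response: Soft stance (63/5 is the largest).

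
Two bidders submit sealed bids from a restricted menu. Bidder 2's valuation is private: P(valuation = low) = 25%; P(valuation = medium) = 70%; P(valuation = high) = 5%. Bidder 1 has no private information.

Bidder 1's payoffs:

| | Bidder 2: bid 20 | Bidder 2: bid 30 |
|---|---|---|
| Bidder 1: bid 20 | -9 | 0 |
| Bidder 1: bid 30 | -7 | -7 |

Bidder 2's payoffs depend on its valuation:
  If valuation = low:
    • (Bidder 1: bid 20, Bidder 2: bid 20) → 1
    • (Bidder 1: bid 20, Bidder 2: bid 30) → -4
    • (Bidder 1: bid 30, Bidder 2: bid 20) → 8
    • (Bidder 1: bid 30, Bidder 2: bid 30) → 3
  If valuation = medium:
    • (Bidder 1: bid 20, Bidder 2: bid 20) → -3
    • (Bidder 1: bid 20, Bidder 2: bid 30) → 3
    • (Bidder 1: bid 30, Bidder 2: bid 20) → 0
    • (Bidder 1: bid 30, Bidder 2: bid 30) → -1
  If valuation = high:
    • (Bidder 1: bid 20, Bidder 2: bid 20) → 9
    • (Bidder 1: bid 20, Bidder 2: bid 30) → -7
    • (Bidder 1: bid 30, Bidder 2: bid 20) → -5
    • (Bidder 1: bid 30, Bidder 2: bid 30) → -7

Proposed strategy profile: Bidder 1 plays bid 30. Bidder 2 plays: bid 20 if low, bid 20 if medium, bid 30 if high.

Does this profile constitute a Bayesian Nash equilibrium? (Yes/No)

No

A profile is a BNE iff every type of every player is best-responding given beliefs about the other side.
Bidder 1 plays bid 30: E[bid 30] = 0.25·(-7) + 0.7·(-7) + 0.05·(-7) = -7; E[bid 20] = -8.55. Best-responding. ✓
Bidder 2 (valuation low), facing bid 30: bid 20 gives 8, bid 30 gives 3. Proposed bid 20 is best. ✓
Bidder 2 (valuation medium), facing bid 30: bid 20 gives 0, bid 30 gives -1. Proposed bid 20 is best. ✓
Bidder 2 (valuation high), facing bid 30: bid 20 gives -5, bid 30 gives -7. Proposed bid 30 is not best — profitable deviation exists. ✗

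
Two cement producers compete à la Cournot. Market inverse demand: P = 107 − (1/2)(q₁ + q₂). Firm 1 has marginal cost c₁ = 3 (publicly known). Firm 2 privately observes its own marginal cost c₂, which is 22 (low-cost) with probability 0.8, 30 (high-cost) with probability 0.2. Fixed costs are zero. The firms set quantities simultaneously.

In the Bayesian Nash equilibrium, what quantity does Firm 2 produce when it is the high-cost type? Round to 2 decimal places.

35.47

Firm 2 with cost c maximizes (107 − (1/2)(q₁+q₂) − c)·q₂, giving q₂(c) = (107 − c − (1/2)q₁).
E[c₂] = 0.8·22 + 0.2·30 = 23.6
Firm 1's FOC against E[q₂] yields q₁ = (107 − 2·3 + E[c₂])/(3/2) = (107 − 6 + 23.6)/(3/2) = 83.0667.
q₂(high-cost) = (107 − 30 − (1/2)·83.0667) = 35.4667.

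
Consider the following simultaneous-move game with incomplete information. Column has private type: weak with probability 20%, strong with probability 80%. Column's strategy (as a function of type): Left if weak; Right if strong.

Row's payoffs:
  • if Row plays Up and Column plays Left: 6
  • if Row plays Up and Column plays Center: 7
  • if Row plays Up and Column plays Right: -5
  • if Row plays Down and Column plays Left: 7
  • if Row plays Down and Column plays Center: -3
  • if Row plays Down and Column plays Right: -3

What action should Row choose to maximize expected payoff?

Compute Row's expected payoff for each action, taking the expectation over Column's type.
E[Up] = 0.2·(6) + 0.8·(-5) = -2.8
E[Down] = 0.2·(7) + 0.8·(-3) = -1
Best response: Down (-1 is the largest).

Down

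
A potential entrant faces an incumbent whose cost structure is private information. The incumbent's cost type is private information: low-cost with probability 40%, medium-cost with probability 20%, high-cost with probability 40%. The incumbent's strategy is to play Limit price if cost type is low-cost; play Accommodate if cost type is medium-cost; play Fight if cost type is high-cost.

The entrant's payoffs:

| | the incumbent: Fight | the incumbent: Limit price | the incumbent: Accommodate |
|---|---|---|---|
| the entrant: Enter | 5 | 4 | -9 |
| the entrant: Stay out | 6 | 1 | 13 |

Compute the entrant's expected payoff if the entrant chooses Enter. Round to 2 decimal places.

1.80

E[Enter] = 0.4·4 + 0.2·(-9) + 0.4·5 = 1.6 + (-1.8) + 2 = 1.8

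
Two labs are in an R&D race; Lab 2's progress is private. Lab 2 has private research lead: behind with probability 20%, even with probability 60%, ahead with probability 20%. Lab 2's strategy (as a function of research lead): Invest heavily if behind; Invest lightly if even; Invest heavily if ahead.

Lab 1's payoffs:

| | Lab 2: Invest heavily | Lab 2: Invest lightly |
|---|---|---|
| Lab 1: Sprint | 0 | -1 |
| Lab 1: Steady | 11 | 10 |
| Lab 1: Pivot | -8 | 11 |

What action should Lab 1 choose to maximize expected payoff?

Steady

Compute Lab 1's expected payoff for each action, taking the expectation over Lab 2's type.
E[Sprint] = 0.2·(0) + 0.6·(-1) + 0.2·(0) = -0.6
E[Steady] = 0.2·(11) + 0.6·(10) + 0.2·(11) = 10.4
E[Pivot] = 0.2·(-8) + 0.6·(11) + 0.2·(-8) = 3.4
Best response: Steady (10.4 is the largest).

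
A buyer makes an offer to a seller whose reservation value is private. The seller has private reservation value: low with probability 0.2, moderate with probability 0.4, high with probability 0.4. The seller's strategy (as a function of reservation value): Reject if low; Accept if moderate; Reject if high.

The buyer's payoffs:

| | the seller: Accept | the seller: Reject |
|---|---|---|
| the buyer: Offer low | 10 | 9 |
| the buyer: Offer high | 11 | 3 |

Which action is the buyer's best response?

Compute the buyer's expected payoff for each action, taking the expectation over the seller's type.
E[Offer low] = 0.2·(9) + 0.4·(10) + 0.4·(9) = 9.4
E[Offer high] = 0.2·(3) + 0.4·(11) + 0.4·(3) = 6.2
Best response: Offer low (9.4 is the largest).

Offer low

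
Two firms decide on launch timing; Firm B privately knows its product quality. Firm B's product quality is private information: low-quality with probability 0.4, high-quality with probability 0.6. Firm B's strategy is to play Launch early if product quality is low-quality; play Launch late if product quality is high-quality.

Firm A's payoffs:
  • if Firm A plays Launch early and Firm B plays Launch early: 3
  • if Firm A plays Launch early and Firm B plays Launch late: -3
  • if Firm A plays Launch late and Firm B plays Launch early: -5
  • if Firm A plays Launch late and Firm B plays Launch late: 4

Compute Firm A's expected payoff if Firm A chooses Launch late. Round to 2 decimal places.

0.40

Take the expectation over Firm B's product quality, weighting each type's action by its prior probability.
E[Launch late] = 0.4·(-5) + 0.6·4 = (-2) + 2.4 = 0.4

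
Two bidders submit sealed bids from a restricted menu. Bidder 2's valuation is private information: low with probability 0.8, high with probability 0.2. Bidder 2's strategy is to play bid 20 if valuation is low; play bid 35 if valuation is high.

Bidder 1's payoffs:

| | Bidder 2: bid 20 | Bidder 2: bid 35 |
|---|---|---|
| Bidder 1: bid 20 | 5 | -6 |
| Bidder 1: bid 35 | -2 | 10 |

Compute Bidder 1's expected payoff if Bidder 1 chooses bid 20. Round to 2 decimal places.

Take the expectation over Bidder 2's valuation, weighting each type's action by its prior probability.
E[bid 20] = 0.8·5 + 0.2·(-6) = 4 + (-1.2) = 2.8

2.80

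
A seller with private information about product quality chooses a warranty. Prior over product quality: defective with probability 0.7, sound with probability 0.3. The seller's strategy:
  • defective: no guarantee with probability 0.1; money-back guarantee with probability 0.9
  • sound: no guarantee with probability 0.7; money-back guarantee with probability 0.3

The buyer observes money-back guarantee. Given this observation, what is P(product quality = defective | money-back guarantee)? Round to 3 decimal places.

0.875

Apply Bayes' rule using the sender's strategy as the likelihood.
P(money-back guarantee) = 0.7·0.9 + 0.3·0.3 = 0.72
P(defective | money-back guarantee) = (0.7·0.9) / 0.72 = 0.63 / 0.72 = 0.875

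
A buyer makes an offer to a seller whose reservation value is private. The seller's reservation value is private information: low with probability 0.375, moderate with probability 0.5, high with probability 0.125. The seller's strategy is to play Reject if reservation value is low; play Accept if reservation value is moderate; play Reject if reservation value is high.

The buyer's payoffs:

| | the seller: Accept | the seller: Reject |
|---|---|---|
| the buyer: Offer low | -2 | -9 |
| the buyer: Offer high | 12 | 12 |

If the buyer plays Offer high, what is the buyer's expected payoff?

E[Offer high] = 0.375·12 + 0.5·12 + 0.125·12 = 4.5 + 6 + 1.5 = 12

12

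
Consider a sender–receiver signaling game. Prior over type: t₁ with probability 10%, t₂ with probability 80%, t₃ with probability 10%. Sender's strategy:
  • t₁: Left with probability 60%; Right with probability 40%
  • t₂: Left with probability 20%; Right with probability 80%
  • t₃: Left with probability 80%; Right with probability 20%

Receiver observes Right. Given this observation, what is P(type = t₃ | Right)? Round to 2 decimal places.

P(Right) = 0.1·0.4 + 0.8·0.8 + 0.1·0.2 = 0.7
P(t₃ | Right) = (0.1·0.2) / 0.7 = 0.02 / 0.7 = 0.0285714

0.03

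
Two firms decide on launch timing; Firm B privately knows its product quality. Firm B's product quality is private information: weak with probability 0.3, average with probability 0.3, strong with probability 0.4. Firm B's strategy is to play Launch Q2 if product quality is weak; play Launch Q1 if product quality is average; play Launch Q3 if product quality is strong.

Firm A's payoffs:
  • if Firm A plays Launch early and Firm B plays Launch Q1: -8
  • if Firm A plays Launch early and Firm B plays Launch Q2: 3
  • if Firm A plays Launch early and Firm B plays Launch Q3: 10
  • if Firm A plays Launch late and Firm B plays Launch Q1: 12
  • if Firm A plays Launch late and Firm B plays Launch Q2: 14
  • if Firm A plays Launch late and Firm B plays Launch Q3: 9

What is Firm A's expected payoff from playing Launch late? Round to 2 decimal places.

11.40

Take the expectation over Firm B's product quality, weighting each type's action by its prior probability.
E[Launch late] = 0.3·14 + 0.3·12 + 0.4·9 = 4.2 + 3.6 + 3.6 = 11.4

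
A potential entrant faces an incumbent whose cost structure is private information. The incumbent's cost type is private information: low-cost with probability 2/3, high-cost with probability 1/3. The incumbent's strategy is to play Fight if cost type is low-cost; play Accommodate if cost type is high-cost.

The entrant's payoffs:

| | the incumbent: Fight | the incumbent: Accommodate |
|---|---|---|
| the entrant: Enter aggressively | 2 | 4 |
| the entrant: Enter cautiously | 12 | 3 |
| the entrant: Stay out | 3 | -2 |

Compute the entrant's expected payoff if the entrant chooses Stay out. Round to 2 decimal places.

1.33

Take the expectation over the incumbent's cost type, weighting each type's action by its prior probability.
E[Stay out] = 2/3·3 + 1/3·(-2) = 2 + (-2/3) = 4/3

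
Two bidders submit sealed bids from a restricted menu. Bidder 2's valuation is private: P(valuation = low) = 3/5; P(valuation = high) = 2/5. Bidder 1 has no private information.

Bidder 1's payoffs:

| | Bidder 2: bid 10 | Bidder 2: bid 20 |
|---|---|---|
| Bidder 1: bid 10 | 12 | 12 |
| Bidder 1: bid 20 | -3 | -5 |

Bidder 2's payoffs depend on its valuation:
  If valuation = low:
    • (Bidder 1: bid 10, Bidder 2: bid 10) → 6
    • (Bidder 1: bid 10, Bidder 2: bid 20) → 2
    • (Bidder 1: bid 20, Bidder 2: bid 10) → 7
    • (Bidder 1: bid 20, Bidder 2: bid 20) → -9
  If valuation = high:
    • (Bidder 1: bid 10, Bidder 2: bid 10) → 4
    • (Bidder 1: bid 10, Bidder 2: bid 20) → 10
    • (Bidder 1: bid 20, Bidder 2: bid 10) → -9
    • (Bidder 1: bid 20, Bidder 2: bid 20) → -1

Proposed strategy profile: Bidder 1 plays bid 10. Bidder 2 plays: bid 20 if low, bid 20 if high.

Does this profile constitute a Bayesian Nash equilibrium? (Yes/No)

Bidder 1 plays bid 10: E[bid 10] = 3/5·(12) + 2/5·(12) = 12; E[bid 20] = -5. Best-responding. ✓
Bidder 2 (valuation low), facing bid 10: bid 10 gives 6, bid 20 gives 2. Proposed bid 20 is not best — profitable deviation exists. ✗
Bidder 2 (valuation high), facing bid 10: bid 10 gives 4, bid 20 gives 10. Proposed bid 20 is best. ✓

No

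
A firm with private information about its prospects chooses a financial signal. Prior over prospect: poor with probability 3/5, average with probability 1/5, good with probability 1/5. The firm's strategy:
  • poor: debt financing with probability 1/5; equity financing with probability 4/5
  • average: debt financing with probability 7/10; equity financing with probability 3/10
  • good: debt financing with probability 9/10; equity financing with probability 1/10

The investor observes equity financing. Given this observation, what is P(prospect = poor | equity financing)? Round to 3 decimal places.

P(equity financing) = (3/5)·(4/5) + (1/5)·(3/10) + (1/5)·(1/10) = 14/25
P(poor | equity financing) = ((3/5)·(4/5)) / (14/25) = (12/25) / (14/25) = 6/7

0.857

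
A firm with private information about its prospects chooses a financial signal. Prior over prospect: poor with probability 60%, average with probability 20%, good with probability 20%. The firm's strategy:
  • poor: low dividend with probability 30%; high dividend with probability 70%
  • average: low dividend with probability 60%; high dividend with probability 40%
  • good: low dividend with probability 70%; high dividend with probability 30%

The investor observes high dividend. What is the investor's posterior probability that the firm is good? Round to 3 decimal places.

0.107

P(high dividend) = 0.6·0.7 + 0.2·0.4 + 0.2·0.3 = 0.56
P(good | high dividend) = (0.2·0.3) / 0.56 = 0.06 / 0.56 = 0.107143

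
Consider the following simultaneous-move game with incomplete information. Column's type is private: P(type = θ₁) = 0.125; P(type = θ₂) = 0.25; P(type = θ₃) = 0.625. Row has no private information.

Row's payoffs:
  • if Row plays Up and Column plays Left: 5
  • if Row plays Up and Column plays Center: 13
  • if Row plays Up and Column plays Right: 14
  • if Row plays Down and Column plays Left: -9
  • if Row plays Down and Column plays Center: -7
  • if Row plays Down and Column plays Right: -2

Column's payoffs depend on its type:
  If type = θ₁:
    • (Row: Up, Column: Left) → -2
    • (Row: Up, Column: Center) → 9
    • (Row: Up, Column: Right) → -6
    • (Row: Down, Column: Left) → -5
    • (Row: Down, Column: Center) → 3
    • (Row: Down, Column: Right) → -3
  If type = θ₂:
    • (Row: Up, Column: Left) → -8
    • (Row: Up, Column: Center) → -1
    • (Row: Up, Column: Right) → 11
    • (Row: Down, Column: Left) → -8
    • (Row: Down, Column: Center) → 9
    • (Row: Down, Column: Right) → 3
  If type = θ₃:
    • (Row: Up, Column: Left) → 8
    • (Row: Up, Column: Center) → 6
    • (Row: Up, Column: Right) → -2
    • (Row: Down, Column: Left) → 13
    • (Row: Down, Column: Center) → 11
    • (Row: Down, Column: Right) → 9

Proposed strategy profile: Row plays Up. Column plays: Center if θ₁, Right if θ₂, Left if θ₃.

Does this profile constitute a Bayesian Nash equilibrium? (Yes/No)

Row plays Up: E[Up] = 0.125·(13) + 0.25·(14) + 0.625·(5) = 8.25; E[Down] = -7. Best-responding. ✓
Column (type θ₁), facing Up: Left gives -2, Center gives 9, Right gives -6. Proposed Center is best. ✓
Column (type θ₂), facing Up: Left gives -8, Center gives -1, Right gives 11. Proposed Right is best. ✓
Column (type θ₃), facing Up: Left gives 8, Center gives 6, Right gives -2. Proposed Left is best. ✓

Yes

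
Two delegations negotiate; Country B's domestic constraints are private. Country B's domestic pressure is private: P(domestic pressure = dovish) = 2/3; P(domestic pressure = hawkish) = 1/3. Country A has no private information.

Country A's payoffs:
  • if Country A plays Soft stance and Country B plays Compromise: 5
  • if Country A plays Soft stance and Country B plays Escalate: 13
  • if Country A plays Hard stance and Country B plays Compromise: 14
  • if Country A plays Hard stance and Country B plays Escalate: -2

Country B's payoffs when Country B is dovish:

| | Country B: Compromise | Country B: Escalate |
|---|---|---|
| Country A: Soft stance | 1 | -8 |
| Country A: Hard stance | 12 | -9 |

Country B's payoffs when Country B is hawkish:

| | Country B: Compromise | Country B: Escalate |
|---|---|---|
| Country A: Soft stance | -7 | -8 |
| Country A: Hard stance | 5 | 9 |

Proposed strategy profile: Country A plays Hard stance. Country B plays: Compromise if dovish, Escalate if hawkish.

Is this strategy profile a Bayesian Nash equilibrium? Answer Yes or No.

Yes

Country A plays Hard stance: E[Hard stance] = 2/3·(14) + 1/3·(-2) = 26/3; E[Soft stance] = 23/3. Best-responding. ✓
Country B (domestic pressure dovish), facing Hard stance: Compromise gives 12, Escalate gives -9. Proposed Compromise is best. ✓
Country B (domestic pressure hawkish), facing Hard stance: Compromise gives 5, Escalate gives 9. Proposed Escalate is best. ✓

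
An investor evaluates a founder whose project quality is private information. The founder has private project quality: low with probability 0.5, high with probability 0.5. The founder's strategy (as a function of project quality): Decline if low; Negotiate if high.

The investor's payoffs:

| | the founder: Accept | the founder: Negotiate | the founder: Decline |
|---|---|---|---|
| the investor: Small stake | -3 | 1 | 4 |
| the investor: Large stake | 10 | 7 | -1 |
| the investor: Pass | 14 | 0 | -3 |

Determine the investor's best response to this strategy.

E[Small stake] = 0.5·(4) + 0.5·(1) = 2.5
E[Large stake] = 0.5·(-1) + 0.5·(7) = 3
E[Pass] = 0.5·(-3) + 0.5·(0) = -1.5
Best response: Large stake (3 is the largest).

Large stake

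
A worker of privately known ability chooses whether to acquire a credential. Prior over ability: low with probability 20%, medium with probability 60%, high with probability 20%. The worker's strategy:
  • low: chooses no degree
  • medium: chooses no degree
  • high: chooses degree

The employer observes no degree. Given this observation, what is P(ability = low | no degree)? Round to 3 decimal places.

P(no degree) = 0.2·1 + 0.6·1 + 0.2·0 = 0.8
P(low | no degree) = (0.2·1) / 0.8 = 0.2 / 0.8 = 0.25

0.250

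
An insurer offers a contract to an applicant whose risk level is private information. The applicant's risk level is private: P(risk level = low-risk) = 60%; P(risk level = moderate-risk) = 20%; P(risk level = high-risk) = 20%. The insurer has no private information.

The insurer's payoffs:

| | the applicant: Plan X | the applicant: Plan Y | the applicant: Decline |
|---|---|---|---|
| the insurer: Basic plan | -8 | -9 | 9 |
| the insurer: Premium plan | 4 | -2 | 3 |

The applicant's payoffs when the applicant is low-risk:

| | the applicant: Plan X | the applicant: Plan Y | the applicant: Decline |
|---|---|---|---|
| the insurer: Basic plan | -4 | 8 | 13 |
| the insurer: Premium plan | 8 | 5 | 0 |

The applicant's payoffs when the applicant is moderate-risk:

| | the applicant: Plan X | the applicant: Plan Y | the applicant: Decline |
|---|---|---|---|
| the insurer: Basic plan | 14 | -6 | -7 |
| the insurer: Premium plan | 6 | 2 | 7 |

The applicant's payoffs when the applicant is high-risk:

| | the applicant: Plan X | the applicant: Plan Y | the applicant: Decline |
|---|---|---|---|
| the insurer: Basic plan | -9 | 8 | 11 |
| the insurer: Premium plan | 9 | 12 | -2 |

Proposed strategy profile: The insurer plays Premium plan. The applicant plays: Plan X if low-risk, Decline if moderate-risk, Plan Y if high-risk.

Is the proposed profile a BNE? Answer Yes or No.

Yes

A profile is a BNE iff every type of every player is best-responding given beliefs about the other side.
The insurer plays Premium plan: E[Premium plan] = 0.6·(4) + 0.2·(3) + 0.2·(-2) = 2.6; E[Basic plan] = -4.8. Best-responding. ✓
The applicant (risk level low-risk), facing Premium plan: Plan X gives 8, Plan Y gives 5, Decline gives 0. Proposed Plan X is best. ✓
The applicant (risk level moderate-risk), facing Premium plan: Plan X gives 6, Plan Y gives 2, Decline gives 7. Proposed Decline is best. ✓
The applicant (risk level high-risk), facing Premium plan: Plan X gives 9, Plan Y gives 12, Decline gives -2. Proposed Plan Y is best. ✓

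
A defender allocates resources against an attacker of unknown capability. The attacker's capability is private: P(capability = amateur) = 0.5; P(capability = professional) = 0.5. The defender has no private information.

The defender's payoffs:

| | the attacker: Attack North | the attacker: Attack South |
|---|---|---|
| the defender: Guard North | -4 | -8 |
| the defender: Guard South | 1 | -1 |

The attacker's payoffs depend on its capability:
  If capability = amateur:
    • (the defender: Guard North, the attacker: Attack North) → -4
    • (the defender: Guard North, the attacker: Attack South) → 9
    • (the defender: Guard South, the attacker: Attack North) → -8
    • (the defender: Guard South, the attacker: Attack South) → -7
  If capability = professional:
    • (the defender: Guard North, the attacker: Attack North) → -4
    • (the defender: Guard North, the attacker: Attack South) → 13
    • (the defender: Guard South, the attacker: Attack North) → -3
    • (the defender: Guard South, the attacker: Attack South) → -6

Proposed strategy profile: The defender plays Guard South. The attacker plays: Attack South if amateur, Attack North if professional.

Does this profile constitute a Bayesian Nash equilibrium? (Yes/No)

The defender plays Guard South: E[Guard South] = 0.5·(-1) + 0.5·(1) = 0; E[Guard North] = -6. Best-responding. ✓
The attacker (capability amateur), facing Guard South: Attack North gives -8, Attack South gives -7. Proposed Attack South is best. ✓
The attacker (capability professional), facing Guard South: Attack North gives -3, Attack South gives -6. Proposed Attack North is best. ✓

Yes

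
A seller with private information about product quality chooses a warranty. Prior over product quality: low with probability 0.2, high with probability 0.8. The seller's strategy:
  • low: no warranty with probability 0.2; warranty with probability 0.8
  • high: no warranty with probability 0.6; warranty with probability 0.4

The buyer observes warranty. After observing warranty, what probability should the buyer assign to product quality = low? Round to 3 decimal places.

0.333

Apply Bayes' rule using the sender's strategy as the likelihood.
P(warranty) = 0.2·0.8 + 0.8·0.4 = 0.48
P(low | warranty) = (0.2·0.8) / 0.48 = 0.16 / 0.48 = 0.333333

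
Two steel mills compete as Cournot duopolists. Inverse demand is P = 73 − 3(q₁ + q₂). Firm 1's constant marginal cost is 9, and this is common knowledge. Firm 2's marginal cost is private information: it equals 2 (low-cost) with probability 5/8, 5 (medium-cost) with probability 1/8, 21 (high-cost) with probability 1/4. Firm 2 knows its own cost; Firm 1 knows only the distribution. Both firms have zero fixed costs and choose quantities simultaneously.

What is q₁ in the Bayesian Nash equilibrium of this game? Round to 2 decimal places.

6.90

Type-c best response for Firm 2: q₂(c) = (73 − c)/6 − q₁/2.
Firm 1 maximizes expected profit; its first-order condition is 73 − 6q₁ − 3E[q₂] − 9 = 0.
Substituting E[q₂] and solving: E[c₂] = 7.125, so q₁ = (73 − 2·9 + 7.125)/9 = 6.90278.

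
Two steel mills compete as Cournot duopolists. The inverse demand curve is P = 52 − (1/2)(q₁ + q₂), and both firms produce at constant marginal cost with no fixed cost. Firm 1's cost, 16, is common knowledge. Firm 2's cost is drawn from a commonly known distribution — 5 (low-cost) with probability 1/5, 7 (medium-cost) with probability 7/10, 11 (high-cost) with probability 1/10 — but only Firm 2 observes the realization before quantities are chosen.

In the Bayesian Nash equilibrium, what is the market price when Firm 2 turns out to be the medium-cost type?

Type-c best response for Firm 2: q₂(c) = (52 − c) − q₁/2.
Firm 1 maximizes expected profit; its first-order condition is 52 − q₁ − (1/2)E[q₂] − 16 = 0.
Substituting E[q₂] and solving: E[c₂] = 7, so q₁ = (52 − 2·16 + 7)/(3/2) = 18.
q₂(medium-cost) = 36, so P = 52 − (1/2)·(18 + 36) = 25.

25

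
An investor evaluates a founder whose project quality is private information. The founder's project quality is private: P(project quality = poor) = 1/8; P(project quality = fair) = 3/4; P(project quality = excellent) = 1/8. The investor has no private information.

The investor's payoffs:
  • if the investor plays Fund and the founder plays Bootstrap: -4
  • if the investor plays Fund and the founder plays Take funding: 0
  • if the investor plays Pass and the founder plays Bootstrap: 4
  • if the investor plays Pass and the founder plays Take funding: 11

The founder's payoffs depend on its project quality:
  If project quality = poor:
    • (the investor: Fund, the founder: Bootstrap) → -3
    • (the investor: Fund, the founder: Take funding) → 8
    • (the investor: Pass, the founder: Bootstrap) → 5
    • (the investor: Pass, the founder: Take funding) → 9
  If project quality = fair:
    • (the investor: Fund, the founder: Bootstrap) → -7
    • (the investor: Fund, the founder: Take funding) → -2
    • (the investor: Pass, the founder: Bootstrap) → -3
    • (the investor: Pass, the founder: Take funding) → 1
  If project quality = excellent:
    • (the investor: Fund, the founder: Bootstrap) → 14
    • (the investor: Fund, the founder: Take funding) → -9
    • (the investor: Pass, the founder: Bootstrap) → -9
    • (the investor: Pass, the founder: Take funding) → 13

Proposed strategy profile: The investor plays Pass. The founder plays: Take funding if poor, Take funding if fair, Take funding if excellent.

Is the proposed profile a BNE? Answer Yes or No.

The investor plays Pass: E[Pass] = 1/8·(11) + 3/4·(11) + 1/8·(11) = 11; E[Fund] = 0. Best-responding. ✓
The founder (project quality poor), facing Pass: Bootstrap gives 5, Take funding gives 9. Proposed Take funding is best. ✓
The founder (project quality fair), facing Pass: Bootstrap gives -3, Take funding gives 1. Proposed Take funding is best. ✓
The founder (project quality excellent), facing Pass: Bootstrap gives -9, Take funding gives 13. Proposed Take funding is best. ✓

Yes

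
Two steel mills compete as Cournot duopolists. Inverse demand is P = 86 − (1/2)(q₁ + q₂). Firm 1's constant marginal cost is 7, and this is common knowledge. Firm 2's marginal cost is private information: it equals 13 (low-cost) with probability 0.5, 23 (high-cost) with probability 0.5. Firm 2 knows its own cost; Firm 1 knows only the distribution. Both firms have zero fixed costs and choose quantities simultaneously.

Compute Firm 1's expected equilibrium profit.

Type-c best response for Firm 2: q₂(c) = (86 − c) − q₁/2.
Firm 1 maximizes expected profit; its first-order condition is 86 − q₁ − (1/2)E[q₂] − 7 = 0.
Substituting E[q₂] and solving: E[c₂] = 18, so q₁ = (86 − 2·7 + 18)/(3/2) = 60.
E[P] = 86 − (1/2)·(q₁ + E[q₂]) = 37; Firm 1's expected profit = (E[P] − 7)·q₁ = (37 − 7)·60 = 1800.

1800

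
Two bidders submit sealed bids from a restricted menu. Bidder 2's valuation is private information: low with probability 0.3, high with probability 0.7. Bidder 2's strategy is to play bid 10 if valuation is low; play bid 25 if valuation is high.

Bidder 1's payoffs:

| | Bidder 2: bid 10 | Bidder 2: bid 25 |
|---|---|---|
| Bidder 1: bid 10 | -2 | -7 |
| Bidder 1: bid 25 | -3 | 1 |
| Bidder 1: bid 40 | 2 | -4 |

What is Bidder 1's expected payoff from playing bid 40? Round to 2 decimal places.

E[bid 40] = 0.3·2 + 0.7·(-4) = 0.6 + (-2.8) = -2.2

-2.20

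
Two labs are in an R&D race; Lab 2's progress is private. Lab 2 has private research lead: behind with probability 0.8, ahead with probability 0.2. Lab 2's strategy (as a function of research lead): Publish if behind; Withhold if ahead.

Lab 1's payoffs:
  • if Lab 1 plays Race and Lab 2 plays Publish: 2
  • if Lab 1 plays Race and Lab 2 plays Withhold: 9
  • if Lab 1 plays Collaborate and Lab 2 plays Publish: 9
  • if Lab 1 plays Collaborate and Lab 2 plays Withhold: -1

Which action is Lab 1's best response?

Collaborate

E[Race] = 0.8·(2) + 0.2·(9) = 3.4
E[Collaborate] = 0.8·(9) + 0.2·(-1) = 7
Best response: Collaborate (7 is the largest).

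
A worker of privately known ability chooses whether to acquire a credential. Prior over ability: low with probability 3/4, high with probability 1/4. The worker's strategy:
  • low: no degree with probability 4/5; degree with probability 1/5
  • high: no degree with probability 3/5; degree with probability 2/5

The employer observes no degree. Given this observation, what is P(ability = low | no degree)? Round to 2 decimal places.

0.80

P(no degree) = (3/4)·(4/5) + (1/4)·(3/5) = 3/4
P(low | no degree) = ((3/4)·(4/5)) / (3/4) = (3/5) / (3/4) = 4/5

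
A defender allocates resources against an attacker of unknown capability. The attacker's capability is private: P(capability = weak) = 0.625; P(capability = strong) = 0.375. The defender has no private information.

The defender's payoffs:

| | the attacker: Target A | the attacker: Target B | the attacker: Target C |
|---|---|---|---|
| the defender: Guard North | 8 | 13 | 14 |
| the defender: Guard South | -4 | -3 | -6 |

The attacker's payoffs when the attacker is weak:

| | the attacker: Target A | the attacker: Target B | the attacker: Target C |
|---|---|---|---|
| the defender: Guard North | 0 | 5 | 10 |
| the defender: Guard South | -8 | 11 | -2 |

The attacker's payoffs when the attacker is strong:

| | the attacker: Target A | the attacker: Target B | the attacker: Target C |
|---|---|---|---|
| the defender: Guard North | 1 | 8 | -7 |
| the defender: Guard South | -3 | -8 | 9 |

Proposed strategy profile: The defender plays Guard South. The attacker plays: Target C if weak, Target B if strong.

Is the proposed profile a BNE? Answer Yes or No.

No

The defender plays Guard South: E[Guard South] = 0.625·(-6) + 0.375·(-3) = -4.875; E[Guard North] = 13.625. Not best-responding. ✗
The attacker (capability weak), facing Guard South: Target A gives -8, Target B gives 11, Target C gives -2. Proposed Target C is not best — profitable deviation exists. ✗
The attacker (capability strong), facing Guard South: Target A gives -3, Target B gives -8, Target C gives 9. Proposed Target B is not best — profitable deviation exists. ✗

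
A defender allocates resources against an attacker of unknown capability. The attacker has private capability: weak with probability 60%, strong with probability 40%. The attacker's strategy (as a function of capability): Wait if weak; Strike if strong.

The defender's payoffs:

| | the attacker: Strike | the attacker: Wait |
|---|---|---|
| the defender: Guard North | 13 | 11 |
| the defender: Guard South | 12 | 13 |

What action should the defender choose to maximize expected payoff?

E[Guard North] = 0.6·(11) + 0.4·(13) = 11.8
E[Guard South] = 0.6·(13) + 0.4·(12) = 12.6
Best response: Guard South (12.6 is the largest).

Guard South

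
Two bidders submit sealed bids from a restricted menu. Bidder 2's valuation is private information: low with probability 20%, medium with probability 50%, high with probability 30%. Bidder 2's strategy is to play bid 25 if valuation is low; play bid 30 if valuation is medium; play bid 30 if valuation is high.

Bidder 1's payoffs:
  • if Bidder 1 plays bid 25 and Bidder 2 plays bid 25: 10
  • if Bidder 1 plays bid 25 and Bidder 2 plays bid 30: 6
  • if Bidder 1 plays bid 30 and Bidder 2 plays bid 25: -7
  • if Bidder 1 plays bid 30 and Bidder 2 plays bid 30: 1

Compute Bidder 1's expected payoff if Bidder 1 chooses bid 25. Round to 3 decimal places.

E[bid 25] = 0.2·10 + 0.5·6 + 0.3·6 = 2 + 3 + 1.8 = 6.8

6.800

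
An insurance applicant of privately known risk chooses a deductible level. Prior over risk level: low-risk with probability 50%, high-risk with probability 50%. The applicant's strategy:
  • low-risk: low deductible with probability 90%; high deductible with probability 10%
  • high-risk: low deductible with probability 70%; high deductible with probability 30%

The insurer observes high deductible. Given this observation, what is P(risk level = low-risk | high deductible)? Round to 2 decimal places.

P(high deductible) = 0.5·0.1 + 0.5·0.3 = 0.2
P(low-risk | high deductible) = (0.5·0.1) / 0.2 = 0.05 / 0.2 = 0.25

0.25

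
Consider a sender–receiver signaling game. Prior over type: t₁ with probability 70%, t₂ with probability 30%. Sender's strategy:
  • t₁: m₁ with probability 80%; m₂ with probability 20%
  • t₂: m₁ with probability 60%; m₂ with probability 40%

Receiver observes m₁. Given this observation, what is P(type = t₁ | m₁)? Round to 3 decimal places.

Apply Bayes' rule using the sender's strategy as the likelihood.
P(m₁) = 0.7·0.8 + 0.3·0.6 = 0.74
P(t₁ | m₁) = (0.7·0.8) / 0.74 = 0.56 / 0.74 = 0.756757

0.757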